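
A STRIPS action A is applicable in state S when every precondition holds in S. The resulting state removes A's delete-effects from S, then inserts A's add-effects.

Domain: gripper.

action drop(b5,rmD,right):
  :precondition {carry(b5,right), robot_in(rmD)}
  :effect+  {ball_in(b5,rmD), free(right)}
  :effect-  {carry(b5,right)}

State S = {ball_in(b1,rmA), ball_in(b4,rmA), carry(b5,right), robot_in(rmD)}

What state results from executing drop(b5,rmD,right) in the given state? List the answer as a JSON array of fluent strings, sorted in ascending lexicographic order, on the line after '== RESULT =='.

Compute (S \ del) ∪ add:
  pre ⊆ S: {carry(b5,right), robot_in(rmD)} ⊆ S  — applicable
  S \ del = {ball_in(b1,rmA), ball_in(b4,rmA), robot_in(rmD)}
  ∪ add   = {ball_in(b1,rmA), ball_in(b4,rmA), ball_in(b5,rmD), free(right), robot_in(rmD)}

== RESULT ==
["ball_in(b1,rmA)", "ball_in(b4,rmA)", "ball_in(b5,rmD)", "free(right)", "robot_in(rmD)"]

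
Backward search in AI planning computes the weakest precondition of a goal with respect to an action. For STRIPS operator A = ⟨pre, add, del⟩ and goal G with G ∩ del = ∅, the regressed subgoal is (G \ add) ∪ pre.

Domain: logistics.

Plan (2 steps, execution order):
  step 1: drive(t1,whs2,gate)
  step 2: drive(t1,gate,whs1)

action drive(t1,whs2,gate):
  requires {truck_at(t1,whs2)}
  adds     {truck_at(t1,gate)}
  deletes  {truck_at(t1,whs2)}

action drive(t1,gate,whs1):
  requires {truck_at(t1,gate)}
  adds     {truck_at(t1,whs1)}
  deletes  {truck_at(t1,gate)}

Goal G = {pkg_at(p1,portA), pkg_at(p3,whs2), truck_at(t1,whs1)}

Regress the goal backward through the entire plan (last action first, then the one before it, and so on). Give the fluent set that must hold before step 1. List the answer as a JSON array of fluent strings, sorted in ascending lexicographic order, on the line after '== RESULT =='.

Work backward from the goal:
  through step 2 (drive(t1,gate,whs1)): drop {truck_at(t1,whs1)}, keep {pkg_at(p1,portA), pkg_at(p3,whs2)}, require {truck_at(t1,gate)}
    → {pkg_at(p1,portA), pkg_at(p3,whs2), truck_at(t1,gate)}
  through step 1 (drive(t1,whs2,gate)): drop {truck_at(t1,gate)}, keep {pkg_at(p1,portA), pkg_at(p3,whs2)}, require {truck_at(t1,whs2)}
    → {pkg_at(p1,portA), pkg_at(p3,whs2), truck_at(t1,whs2)}

== RESULT ==
["pkg_at(p1,portA)", "pkg_at(p3,whs2)", "truck_at(t1,whs2)"]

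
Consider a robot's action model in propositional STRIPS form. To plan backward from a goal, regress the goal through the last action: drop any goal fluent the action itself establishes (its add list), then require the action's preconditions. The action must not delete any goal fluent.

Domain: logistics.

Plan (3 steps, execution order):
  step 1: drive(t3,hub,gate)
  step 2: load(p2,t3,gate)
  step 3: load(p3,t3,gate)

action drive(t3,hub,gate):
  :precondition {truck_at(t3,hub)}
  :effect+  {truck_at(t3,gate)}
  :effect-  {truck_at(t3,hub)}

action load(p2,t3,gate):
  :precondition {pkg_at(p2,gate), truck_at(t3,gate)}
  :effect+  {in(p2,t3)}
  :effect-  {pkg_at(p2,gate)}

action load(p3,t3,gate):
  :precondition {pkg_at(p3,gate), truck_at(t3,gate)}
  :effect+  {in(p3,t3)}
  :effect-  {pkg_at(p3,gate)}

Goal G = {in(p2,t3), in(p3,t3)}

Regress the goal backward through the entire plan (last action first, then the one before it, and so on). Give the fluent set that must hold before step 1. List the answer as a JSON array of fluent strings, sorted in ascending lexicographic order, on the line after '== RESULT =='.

Work backward from the goal:
  through step 3 (load(p3,t3,gate)): drop {in(p3,t3)}, keep {in(p2,t3)}, require {pkg_at(p3,gate), truck_at(t3,gate)}
    → {in(p2,t3), pkg_at(p3,gate), truck_at(t3,gate)}
  through step 2 (load(p2,t3,gate)): drop {in(p2,t3)}, keep {pkg_at(p3,gate), truck_at(t3,gate)}, require {pkg_at(p2,gate), truck_at(t3,gate)}
    → {pkg_at(p2,gate), pkg_at(p3,gate), truck_at(t3,gate)}
  through step 1 (drive(t3,hub,gate)): drop {truck_at(t3,gate)}, keep {pkg_at(p2,gate), pkg_at(p3,gate)}, require {truck_at(t3,hub)}
    → {pkg_at(p2,gate), pkg_at(p3,gate), truck_at(t3,hub)}

== RESULT ==
["pkg_at(p2,gate)", "pkg_at(p3,gate)", "truck_at(t3,hub)"]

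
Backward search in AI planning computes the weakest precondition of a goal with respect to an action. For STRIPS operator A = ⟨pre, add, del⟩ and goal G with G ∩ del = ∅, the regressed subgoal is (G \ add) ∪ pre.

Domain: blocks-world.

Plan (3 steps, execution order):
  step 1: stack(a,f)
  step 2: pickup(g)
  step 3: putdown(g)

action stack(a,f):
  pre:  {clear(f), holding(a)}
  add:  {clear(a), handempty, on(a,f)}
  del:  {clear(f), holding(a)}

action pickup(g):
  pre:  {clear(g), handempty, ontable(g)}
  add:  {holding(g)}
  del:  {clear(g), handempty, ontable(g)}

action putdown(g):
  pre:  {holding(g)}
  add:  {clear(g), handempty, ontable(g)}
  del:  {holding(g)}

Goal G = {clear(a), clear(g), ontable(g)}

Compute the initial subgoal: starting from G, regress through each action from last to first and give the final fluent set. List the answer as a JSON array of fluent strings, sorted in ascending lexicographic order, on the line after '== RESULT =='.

Work backward from the goal:
  through step 3 (putdown(g)): drop {clear(g), ontable(g)}, keep {clear(a)}, require {holding(g)}
    → {clear(a), holding(g)}
  through step 2 (pickup(g)): drop {holding(g)}, keep {clear(a)}, require {clear(g), handempty, ontable(g)}
    → {clear(a), clear(g), handempty, ontable(g)}
  through step 1 (stack(a,f)): drop {clear(a), handempty}, keep {clear(g), ontable(g)}, require {clear(f), holding(a)}
    → {clear(f), clear(g), holding(a), ontable(g)}

== RESULT ==
["clear(f)", "clear(g)", "holding(a)", "ontable(g)"]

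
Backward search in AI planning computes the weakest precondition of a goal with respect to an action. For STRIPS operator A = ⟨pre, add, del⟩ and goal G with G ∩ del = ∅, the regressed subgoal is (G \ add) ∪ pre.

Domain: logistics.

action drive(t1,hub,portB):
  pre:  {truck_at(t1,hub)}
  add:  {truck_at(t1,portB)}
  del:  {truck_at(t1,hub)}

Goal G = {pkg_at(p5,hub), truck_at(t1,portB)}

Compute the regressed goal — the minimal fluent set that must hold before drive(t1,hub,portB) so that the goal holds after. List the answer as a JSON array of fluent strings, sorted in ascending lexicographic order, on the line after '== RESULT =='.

Compute (G \ add) ∪ pre:
  G ∩ del = {}  (empty — regression defined)
  G \ add = {pkg_at(p5,hub), truck_at(t1,portB)} \ {truck_at(t1,portB)} = {pkg_at(p5,hub)}
  ∪ pre   = {pkg_at(p5,hub)} ∪ {truck_at(t1,hub)}
          = {pkg_at(p5,hub), truck_at(t1,hub)}

== RESULT ==
["pkg_at(p5,hub)", "truck_at(t1,hub)"]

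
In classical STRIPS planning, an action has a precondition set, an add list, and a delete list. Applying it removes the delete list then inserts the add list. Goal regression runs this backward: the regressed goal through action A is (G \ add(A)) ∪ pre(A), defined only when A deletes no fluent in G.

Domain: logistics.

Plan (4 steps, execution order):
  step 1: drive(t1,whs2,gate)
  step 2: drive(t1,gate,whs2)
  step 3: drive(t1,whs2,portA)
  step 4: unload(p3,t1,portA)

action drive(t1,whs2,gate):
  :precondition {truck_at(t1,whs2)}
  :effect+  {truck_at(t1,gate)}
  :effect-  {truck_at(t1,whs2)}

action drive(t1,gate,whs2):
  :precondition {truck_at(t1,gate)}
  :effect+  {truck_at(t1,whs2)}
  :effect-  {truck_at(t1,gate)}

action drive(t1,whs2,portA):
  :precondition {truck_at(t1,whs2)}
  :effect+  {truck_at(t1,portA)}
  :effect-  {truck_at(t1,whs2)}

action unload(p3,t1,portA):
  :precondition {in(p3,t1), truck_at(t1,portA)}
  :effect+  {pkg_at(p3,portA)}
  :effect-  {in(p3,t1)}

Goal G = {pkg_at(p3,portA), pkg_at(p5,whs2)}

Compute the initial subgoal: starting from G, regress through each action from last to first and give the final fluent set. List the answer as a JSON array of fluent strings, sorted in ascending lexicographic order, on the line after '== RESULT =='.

Regress step by step:
  through step 4 (unload(p3,t1,portA)): drop {pkg_at(p3,portA)}, keep {pkg_at(p5,whs2)}, require {in(p3,t1), truck_at(t1,portA)}
    → {in(p3,t1), pkg_at(p5,whs2), truck_at(t1,portA)}
  through step 3 (drive(t1,whs2,portA)): drop {truck_at(t1,portA)}, keep {in(p3,t1), pkg_at(p5,whs2)}, require {truck_at(t1,whs2)}
    → {in(p3,t1), pkg_at(p5,whs2), truck_at(t1,whs2)}
  through step 2 (drive(t1,gate,whs2)): drop {truck_at(t1,whs2)}, keep {in(p3,t1), pkg_at(p5,whs2)}, require {truck_at(t1,gate)}
    → {in(p3,t1), pkg_at(p5,whs2), truck_at(t1,gate)}
  through step 1 (drive(t1,whs2,gate)): drop {truck_at(t1,gate)}, keep {in(p3,t1), pkg_at(p5,whs2)}, require {truck_at(t1,whs2)}
    → {in(p3,t1), pkg_at(p5,whs2), truck_at(t1,whs2)}

== RESULT ==
["in(p3,t1)", "pkg_at(p5,whs2)", "truck_at(t1,whs2)"]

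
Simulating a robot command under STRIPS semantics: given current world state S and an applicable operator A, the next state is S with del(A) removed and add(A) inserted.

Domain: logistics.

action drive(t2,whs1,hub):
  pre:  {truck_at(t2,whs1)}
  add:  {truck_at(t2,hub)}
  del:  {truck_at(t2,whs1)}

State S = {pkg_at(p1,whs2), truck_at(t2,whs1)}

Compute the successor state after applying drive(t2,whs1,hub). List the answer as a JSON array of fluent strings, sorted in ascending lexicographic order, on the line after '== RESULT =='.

Progress:
  pre ⊆ S: {truck_at(t2,whs1)} ⊆ S  — applicable
  S \ del = {pkg_at(p1,whs2)}
  ∪ add   = {pkg_at(p1,whs2), truck_at(t2,hub)}

== RESULT ==
["pkg_at(p1,whs2)", "truck_at(t2,hub)"]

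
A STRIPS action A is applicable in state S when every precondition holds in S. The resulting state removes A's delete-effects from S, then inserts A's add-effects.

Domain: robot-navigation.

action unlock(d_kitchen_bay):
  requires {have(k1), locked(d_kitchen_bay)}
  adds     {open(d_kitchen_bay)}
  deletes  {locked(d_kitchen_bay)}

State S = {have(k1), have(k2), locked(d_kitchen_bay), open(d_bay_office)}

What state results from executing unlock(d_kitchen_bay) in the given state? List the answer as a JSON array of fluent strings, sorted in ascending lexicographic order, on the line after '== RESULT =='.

Progress:
  pre ⊆ S: {have(k1), locked(d_kitchen_bay)} ⊆ S  — applicable
  S \ del = {have(k1), have(k2), open(d_bay_office)}
  ∪ add   = {have(k1), have(k2), open(d_bay_office), open(d_kitchen_bay)}

== RESULT ==
["have(k1)", "have(k2)", "open(d_bay_office)", "open(d_kitchen_bay)"]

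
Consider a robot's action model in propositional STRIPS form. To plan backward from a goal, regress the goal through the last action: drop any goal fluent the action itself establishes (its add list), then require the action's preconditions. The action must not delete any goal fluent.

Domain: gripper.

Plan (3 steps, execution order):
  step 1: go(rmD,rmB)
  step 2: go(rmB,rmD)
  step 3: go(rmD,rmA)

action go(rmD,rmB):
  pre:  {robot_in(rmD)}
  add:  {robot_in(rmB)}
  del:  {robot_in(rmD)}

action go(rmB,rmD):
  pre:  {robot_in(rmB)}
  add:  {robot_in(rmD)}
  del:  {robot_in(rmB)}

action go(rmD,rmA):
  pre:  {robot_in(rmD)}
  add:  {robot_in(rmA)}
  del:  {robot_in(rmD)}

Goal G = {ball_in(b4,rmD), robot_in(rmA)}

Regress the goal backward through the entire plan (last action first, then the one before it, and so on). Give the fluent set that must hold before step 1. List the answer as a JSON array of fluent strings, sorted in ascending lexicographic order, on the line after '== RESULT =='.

Regress step by step:
  through step 3 (go(rmD,rmA)): drop {robot_in(rmA)}, keep {ball_in(b4,rmD)}, require {robot_in(rmD)}
    → {ball_in(b4,rmD), robot_in(rmD)}
  through step 2 (go(rmB,rmD)): drop {robot_in(rmD)}, keep {ball_in(b4,rmD)}, require {robot_in(rmB)}
    → {ball_in(b4,rmD), robot_in(rmB)}
  through step 1 (go(rmD,rmB)): drop {robot_in(rmB)}, keep {ball_in(b4,rmD)}, require {robot_in(rmD)}
    → {ball_in(b4,rmD), robot_in(rmD)}

== RESULT ==
["ball_in(b4,rmD)", "robot_in(rmD)"]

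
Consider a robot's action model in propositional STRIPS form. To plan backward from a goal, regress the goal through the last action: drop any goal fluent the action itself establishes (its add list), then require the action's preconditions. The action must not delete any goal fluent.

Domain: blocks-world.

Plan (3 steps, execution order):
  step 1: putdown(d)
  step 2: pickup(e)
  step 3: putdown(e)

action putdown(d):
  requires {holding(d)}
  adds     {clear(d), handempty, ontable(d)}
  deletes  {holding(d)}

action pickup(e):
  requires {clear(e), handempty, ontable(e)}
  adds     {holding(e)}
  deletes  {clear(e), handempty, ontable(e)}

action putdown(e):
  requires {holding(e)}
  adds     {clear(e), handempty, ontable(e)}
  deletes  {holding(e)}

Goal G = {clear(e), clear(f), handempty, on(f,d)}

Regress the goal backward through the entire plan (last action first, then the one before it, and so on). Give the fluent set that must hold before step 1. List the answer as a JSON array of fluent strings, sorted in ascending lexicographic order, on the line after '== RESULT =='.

Work backward from the goal:
  through step 3 (putdown(e)): drop {clear(e), handempty}, keep {clear(f), on(f,d)}, require {holding(e)}
    → {clear(f), holding(e), on(f,d)}
  through step 2 (pickup(e)): drop {holding(e)}, keep {clear(f), on(f,d)}, require {clear(e), handempty, ontable(e)}
    → {clear(e), clear(f), handempty, on(f,d), ontable(e)}
  through step 1 (putdown(d)): drop {handempty}, keep {clear(e), clear(f), on(f,d), ontable(e)}, require {holding(d)}
    → {clear(e), clear(f), holding(d), on(f,d), ontable(e)}

== RESULT ==
["clear(e)", "clear(f)", "holding(d)", "on(f,d)", "ontable(e)"]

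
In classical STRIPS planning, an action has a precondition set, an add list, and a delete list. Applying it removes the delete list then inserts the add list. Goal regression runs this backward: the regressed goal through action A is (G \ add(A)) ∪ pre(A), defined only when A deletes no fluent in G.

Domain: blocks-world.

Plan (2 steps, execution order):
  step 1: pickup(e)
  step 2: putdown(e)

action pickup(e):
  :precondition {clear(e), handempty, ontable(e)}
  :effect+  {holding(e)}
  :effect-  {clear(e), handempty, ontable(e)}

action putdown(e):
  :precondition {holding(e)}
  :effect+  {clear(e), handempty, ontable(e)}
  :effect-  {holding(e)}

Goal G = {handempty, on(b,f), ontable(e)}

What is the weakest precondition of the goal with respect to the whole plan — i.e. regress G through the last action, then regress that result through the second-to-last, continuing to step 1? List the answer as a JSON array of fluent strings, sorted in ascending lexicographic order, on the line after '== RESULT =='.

Regress step by step:
  through step 2 (putdown(e)): drop {handempty, ontable(e)}, keep {on(b,f)}, require {holding(e)}
    → {holding(e), on(b,f)}
  through step 1 (pickup(e)): drop {holding(e)}, keep {on(b,f)}, require {clear(e), handempty, ontable(e)}
    → {clear(e), handempty, on(b,f), ontable(e)}

== RESULT ==
["clear(e)", "handempty", "on(b,f)", "ontable(e)"]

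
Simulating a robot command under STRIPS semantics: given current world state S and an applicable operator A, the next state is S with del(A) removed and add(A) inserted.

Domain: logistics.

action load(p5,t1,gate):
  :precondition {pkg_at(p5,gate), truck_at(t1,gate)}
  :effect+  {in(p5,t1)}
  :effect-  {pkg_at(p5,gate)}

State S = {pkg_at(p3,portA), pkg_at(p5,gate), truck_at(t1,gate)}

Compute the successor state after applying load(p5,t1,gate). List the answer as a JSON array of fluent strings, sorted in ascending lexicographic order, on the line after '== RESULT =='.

Compute (S \ del) ∪ add:
  pre ⊆ S: {pkg_at(p5,gate), truck_at(t1,gate)} ⊆ S  — applicable
  S \ del = {pkg_at(p3,portA), truck_at(t1,gate)}
  ∪ add   = {in(p5,t1), pkg_at(p3,portA), truck_at(t1,gate)}

== RESULT ==
["in(p5,t1)", "pkg_at(p3,portA)", "truck_at(t1,gate)"]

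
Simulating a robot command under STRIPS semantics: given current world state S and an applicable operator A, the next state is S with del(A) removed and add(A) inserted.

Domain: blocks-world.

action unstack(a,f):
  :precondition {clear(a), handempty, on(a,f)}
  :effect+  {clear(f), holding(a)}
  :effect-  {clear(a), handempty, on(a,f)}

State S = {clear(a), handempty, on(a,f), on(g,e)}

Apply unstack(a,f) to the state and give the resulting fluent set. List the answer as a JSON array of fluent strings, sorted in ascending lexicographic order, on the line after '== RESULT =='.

Progress:
  pre ⊆ S: {clear(a), handempty, on(a,f)} ⊆ S  — applicable
  S \ del = {on(g,e)}
  ∪ add   = {clear(f), holding(a), on(g,e)}

== RESULT ==
["clear(f)", "holding(a)", "on(g,e)"]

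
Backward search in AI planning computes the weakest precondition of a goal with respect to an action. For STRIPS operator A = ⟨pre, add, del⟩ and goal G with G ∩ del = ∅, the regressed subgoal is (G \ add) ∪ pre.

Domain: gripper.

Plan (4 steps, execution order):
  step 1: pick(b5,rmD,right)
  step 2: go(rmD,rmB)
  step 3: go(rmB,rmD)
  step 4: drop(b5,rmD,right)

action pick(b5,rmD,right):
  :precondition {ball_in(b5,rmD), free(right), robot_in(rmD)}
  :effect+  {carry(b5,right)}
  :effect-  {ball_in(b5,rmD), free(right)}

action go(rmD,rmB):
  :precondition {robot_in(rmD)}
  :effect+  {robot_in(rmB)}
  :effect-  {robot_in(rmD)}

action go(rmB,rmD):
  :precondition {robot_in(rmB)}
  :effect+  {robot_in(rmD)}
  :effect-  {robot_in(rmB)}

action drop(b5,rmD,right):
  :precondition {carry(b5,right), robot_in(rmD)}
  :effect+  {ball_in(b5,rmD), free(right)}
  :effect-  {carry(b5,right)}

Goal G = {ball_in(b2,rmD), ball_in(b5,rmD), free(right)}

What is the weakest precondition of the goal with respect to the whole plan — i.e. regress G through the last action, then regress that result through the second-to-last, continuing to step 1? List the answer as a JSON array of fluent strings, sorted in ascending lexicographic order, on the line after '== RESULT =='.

Regress step by step:
  through step 4 (drop(b5,rmD,right)): drop {ball_in(b5,rmD), free(right)}, keep {ball_in(b2,rmD)}, require {carry(b5,right), robot_in(rmD)}
    → {ball_in(b2,rmD), carry(b5,right), robot_in(rmD)}
  through step 3 (go(rmB,rmD)): drop {robot_in(rmD)}, keep {ball_in(b2,rmD), carry(b5,right)}, require {robot_in(rmB)}
    → {ball_in(b2,rmD), carry(b5,right), robot_in(rmB)}
  through step 2 (go(rmD,rmB)): drop {robot_in(rmB)}, keep {ball_in(b2,rmD), carry(b5,right)}, require {robot_in(rmD)}
    → {ball_in(b2,rmD), carry(b5,right), robot_in(rmD)}
  through step 1 (pick(b5,rmD,right)): drop {carry(b5,right)}, keep {ball_in(b2,rmD), robot_in(rmD)}, require {ball_in(b5,rmD), free(right), robot_in(rmD)}
    → {ball_in(b2,rmD), ball_in(b5,rmD), free(right), robot_in(rmD)}

== RESULT ==
["ball_in(b2,rmD)", "ball_in(b5,rmD)", "free(right)", "robot_in(rmD)"]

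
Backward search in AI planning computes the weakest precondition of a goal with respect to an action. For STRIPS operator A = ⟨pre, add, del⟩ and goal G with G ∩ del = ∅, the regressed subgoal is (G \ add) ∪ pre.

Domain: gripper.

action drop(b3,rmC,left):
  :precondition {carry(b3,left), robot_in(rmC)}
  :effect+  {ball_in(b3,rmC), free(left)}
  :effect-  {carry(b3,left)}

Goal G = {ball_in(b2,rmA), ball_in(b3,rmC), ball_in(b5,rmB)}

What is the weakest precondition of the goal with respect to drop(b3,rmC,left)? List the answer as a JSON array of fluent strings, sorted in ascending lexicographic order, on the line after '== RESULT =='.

Compute (G \ add) ∪ pre:
  G ∩ del = {}  (empty — regression defined)
  G \ add = {ball_in(b2,rmA), ball_in(b3,rmC), ball_in(b5,rmB)} \ {ball_in(b3,rmC), free(left)} = {ball_in(b2,rmA), ball_in(b5,rmB)}
  ∪ pre   = {ball_in(b2,rmA), ball_in(b5,rmB)} ∪ {carry(b3,left), robot_in(rmC)}
          = {ball_in(b2,rmA), ball_in(b5,rmB), carry(b3,left), robot_in(rmC)}

== RESULT ==
["ball_in(b2,rmA)", "ball_in(b5,rmB)", "carry(b3,left)", "robot_in(rmC)"]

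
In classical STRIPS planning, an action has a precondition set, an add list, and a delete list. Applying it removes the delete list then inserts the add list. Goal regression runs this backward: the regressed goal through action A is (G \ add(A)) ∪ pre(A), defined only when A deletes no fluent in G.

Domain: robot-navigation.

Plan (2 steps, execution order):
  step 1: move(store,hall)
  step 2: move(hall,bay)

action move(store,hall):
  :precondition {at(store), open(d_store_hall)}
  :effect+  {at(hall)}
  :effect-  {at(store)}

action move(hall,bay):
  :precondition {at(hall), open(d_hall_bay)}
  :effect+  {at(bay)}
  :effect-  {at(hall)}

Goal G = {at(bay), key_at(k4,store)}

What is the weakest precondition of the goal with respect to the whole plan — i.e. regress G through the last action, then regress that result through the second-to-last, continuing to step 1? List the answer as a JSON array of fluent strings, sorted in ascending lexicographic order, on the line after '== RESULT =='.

Regress step by step:
  through step 2 (move(hall,bay)): drop {at(bay)}, keep {key_at(k4,store)}, require {at(hall), open(d_hall_bay)}
    → {at(hall), key_at(k4,store), open(d_hall_bay)}
  through step 1 (move(store,hall)): drop {at(hall)}, keep {key_at(k4,store), open(d_hall_bay)}, require {at(store), open(d_store_hall)}
    → {at(store), key_at(k4,store), open(d_hall_bay), open(d_store_hall)}

== RESULT ==
["at(store)", "key_at(k4,store)", "open(d_hall_bay)", "open(d_store_hall)"]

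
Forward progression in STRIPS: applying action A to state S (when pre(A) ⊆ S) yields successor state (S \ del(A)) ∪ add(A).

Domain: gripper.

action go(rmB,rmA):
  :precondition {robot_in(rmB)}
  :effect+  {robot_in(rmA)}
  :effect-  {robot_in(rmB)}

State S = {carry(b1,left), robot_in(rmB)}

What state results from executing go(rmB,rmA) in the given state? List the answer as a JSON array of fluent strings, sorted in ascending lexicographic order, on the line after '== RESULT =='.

Progress:
  pre ⊆ S: {robot_in(rmB)} ⊆ S  — applicable
  S \ del = {carry(b1,left)}
  ∪ add   = {carry(b1,left), robot_in(rmA)}

== RESULT ==
["carry(b1,left)", "robot_in(rmA)"]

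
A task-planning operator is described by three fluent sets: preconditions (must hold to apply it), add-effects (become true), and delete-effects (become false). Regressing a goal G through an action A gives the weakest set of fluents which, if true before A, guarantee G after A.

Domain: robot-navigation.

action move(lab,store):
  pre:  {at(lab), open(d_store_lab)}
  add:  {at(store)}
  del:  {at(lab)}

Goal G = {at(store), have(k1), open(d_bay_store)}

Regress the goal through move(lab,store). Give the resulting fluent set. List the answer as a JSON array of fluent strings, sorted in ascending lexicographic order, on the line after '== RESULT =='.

Compute (G \ add) ∪ pre:
  G ∩ del = {}  (empty — regression defined)
  G \ add = {at(store), have(k1), open(d_bay_store)} \ {at(store)} = {have(k1), open(d_bay_store)}
  ∪ pre   = {have(k1), open(d_bay_store)} ∪ {at(lab), open(d_store_lab)}
          = {at(lab), have(k1), open(d_bay_store), open(d_store_lab)}

== RESULT ==
["at(lab)", "have(k1)", "open(d_bay_store)", "open(d_store_lab)"]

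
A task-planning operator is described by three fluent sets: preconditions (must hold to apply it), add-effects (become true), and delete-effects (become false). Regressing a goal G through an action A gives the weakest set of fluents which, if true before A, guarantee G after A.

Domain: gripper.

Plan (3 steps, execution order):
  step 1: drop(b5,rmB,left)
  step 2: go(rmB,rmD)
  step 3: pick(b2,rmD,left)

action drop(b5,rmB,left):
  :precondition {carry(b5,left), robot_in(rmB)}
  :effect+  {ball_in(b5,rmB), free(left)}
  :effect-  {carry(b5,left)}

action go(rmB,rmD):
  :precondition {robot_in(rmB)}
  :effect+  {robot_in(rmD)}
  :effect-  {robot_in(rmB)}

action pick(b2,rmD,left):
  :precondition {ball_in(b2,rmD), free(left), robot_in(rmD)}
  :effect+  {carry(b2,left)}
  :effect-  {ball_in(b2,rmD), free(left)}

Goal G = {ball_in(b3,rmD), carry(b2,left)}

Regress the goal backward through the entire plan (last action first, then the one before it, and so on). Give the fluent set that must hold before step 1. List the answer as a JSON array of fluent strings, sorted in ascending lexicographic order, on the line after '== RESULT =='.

Work backward from the goal:
  through step 3 (pick(b2,rmD,left)): drop {carry(b2,left)}, keep {ball_in(b3,rmD)}, require {ball_in(b2,rmD), free(left), robot_in(rmD)}
    → {ball_in(b2,rmD), ball_in(b3,rmD), free(left), robot_in(rmD)}
  through step 2 (go(rmB,rmD)): drop {robot_in(rmD)}, keep {ball_in(b2,rmD), ball_in(b3,rmD), free(left)}, require {robot_in(rmB)}
    → {ball_in(b2,rmD), ball_in(b3,rmD), free(left), robot_in(rmB)}
  through step 1 (drop(b5,rmB,left)): drop {free(left)}, keep {ball_in(b2,rmD), ball_in(b3,rmD), robot_in(rmB)}, require {carry(b5,left), robot_in(rmB)}
    → {ball_in(b2,rmD), ball_in(b3,rmD), carry(b5,left), robot_in(rmB)}

== RESULT ==
["ball_in(b2,rmD)", "ball_in(b3,rmD)", "carry(b5,left)", "robot_in(rmB)"]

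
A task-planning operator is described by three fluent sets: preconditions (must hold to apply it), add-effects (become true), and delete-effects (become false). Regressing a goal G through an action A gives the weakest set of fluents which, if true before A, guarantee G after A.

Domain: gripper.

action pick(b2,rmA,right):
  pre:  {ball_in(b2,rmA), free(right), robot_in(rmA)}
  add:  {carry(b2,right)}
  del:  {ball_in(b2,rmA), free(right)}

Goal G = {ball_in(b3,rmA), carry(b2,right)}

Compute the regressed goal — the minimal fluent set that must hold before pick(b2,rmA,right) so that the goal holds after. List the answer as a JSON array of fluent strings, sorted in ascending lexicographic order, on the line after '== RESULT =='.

Regress:
  G ∩ del = {}  (empty — regression defined)
  G \ add = {ball_in(b3,rmA), carry(b2,right)} \ {carry(b2,right)} = {ball_in(b3,rmA)}
  ∪ pre   = {ball_in(b3,rmA)} ∪ {ball_in(b2,rmA), free(right), robot_in(rmA)}
          = {ball_in(b2,rmA), ball_in(b3,rmA), free(right), robot_in(rmA)}

== RESULT ==
["ball_in(b2,rmA)", "ball_in(b3,rmA)", "free(right)", "robot_in(rmA)"]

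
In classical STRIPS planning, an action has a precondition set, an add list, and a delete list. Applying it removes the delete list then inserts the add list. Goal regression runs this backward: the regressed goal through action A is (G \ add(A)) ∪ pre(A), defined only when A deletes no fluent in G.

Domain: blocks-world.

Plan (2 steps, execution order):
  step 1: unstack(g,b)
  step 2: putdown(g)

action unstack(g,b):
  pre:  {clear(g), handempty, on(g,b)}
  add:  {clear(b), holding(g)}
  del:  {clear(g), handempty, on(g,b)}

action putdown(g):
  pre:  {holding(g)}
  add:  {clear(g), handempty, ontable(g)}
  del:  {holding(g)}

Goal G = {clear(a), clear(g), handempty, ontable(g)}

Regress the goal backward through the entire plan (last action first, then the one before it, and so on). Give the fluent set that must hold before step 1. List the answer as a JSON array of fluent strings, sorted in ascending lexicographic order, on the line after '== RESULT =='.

Regress step by step:
  through step 2 (putdown(g)): drop {clear(g), handempty, ontable(g)}, keep {clear(a)}, require {holding(g)}
    → {clear(a), holding(g)}
  through step 1 (unstack(g,b)): drop {holding(g)}, keep {clear(a)}, require {clear(g), handempty, on(g,b)}
    → {clear(a), clear(g), handempty, on(g,b)}

== RESULT ==
["clear(a)", "clear(g)", "handempty", "on(g,b)"]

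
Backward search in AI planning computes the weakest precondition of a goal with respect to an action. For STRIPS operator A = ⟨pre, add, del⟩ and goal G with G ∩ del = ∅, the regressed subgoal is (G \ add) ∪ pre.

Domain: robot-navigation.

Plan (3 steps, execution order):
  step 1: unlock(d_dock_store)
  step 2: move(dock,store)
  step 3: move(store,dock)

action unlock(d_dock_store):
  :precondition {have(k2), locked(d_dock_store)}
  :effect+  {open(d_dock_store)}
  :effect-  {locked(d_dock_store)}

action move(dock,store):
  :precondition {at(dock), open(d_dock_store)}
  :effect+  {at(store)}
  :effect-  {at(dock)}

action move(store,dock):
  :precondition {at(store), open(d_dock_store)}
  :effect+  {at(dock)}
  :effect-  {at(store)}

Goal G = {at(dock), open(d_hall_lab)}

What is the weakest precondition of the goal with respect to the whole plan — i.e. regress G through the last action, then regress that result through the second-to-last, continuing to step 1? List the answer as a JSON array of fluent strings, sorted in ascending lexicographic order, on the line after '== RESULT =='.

Regress step by step:
  through step 3 (move(store,dock)): drop {at(dock)}, keep {open(d_hall_lab)}, require {at(store), open(d_dock_store)}
    → {at(store), open(d_dock_store), open(d_hall_lab)}
  through step 2 (move(dock,store)): drop {at(store)}, keep {open(d_dock_store), open(d_hall_lab)}, require {at(dock), open(d_dock_store)}
    → {at(dock), open(d_dock_store), open(d_hall_lab)}
  through step 1 (unlock(d_dock_store)): drop {open(d_dock_store)}, keep {at(dock), open(d_hall_lab)}, require {have(k2), locked(d_dock_store)}
    → {at(dock), have(k2), locked(d_dock_store), open(d_hall_lab)}

== RESULT ==
["at(dock)", "have(k2)", "locked(d_dock_store)", "open(d_hall_lab)"]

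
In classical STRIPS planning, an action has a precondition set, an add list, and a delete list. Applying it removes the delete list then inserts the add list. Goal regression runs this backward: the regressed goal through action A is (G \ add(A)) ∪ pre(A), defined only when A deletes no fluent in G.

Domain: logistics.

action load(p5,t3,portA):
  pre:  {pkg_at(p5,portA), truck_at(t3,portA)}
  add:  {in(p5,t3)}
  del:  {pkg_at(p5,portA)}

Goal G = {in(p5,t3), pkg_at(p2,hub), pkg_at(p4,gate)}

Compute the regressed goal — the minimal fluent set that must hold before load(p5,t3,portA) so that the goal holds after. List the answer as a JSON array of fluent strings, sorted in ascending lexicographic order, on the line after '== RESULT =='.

Compute (G \ add) ∪ pre:
  G ∩ del = {}  (empty — regression defined)
  G \ add = {in(p5,t3), pkg_at(p2,hub), pkg_at(p4,gate)} \ {in(p5,t3)} = {pkg_at(p2,hub), pkg_at(p4,gate)}
  ∪ pre   = {pkg_at(p2,hub), pkg_at(p4,gate)} ∪ {pkg_at(p5,portA), truck_at(t3,portA)}
          = {pkg_at(p2,hub), pkg_at(p4,gate), pkg_at(p5,portA), truck_at(t3,portA)}

== RESULT ==
["pkg_at(p2,hub)", "pkg_at(p4,gate)", "pkg_at(p5,portA)", "truck_at(t3,portA)"]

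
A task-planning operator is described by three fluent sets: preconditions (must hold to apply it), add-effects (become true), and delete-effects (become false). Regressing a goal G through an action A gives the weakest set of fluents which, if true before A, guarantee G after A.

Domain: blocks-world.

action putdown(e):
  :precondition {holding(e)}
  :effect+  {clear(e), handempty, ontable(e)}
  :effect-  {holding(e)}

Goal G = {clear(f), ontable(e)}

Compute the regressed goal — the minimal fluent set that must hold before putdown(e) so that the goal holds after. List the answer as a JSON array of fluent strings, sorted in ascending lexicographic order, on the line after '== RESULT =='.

Regress:
  G ∩ del = {}  (empty — regression defined)
  G \ add = {clear(f), ontable(e)} \ {clear(e), handempty, ontable(e)} = {clear(f)}
  ∪ pre   = {clear(f)} ∪ {holding(e)}
          = {clear(f), holding(e)}

== RESULT ==
["clear(f)", "holding(e)"]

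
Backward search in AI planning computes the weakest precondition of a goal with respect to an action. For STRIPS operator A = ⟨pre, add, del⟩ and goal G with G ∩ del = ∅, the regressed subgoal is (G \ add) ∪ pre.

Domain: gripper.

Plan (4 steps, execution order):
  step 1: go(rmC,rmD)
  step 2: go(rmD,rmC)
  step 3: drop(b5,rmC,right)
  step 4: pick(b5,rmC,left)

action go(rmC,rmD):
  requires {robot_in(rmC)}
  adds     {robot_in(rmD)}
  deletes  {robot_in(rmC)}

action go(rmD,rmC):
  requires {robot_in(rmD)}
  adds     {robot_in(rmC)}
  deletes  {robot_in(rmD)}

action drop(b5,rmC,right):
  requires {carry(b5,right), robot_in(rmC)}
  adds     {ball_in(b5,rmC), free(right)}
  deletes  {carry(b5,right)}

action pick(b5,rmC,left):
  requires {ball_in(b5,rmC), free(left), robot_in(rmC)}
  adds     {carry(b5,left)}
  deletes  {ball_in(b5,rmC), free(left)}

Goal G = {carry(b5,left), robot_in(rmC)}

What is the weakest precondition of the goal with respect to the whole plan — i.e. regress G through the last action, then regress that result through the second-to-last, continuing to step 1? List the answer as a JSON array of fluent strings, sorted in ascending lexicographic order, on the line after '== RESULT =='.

Regress step by step:
  through step 4 (pick(b5,rmC,left)): drop {carry(b5,left)}, keep {robot_in(rmC)}, require {ball_in(b5,rmC), free(left), robot_in(rmC)}
    → {ball_in(b5,rmC), free(left), robot_in(rmC)}
  through step 3 (drop(b5,rmC,right)): drop {ball_in(b5,rmC)}, keep {free(left), robot_in(rmC)}, require {carry(b5,right), robot_in(rmC)}
    → {carry(b5,right), free(left), robot_in(rmC)}
  through step 2 (go(rmD,rmC)): drop {robot_in(rmC)}, keep {carry(b5,right), free(left)}, require {robot_in(rmD)}
    → {carry(b5,right), free(left), robot_in(rmD)}
  through step 1 (go(rmC,rmD)): drop {robot_in(rmD)}, keep {carry(b5,right), free(left)}, require {robot_in(rmC)}
    → {carry(b5,right), free(left), robot_in(rmC)}

== RESULT ==
["carry(b5,right)", "free(left)", "robot_in(rmC)"]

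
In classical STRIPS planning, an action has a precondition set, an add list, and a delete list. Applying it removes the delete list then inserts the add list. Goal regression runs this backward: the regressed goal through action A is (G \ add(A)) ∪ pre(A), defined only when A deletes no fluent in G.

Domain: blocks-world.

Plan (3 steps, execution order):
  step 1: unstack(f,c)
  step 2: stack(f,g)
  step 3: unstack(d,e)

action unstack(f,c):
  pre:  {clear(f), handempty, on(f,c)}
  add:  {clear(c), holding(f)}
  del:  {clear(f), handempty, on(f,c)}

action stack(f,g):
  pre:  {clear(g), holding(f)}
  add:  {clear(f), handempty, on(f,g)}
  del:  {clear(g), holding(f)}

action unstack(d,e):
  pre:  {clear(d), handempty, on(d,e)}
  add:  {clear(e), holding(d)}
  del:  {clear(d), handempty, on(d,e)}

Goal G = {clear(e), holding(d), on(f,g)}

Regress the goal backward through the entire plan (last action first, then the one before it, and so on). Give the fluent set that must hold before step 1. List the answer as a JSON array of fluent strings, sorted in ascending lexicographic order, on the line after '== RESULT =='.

Work backward from the goal:
  through step 3 (unstack(d,e)): drop {clear(e), holding(d)}, keep {on(f,g)}, require {clear(d), handempty, on(d,e)}
    → {clear(d), handempty, on(d,e), on(f,g)}
  through step 2 (stack(f,g)): drop {handempty, on(f,g)}, keep {clear(d), on(d,e)}, require {clear(g), holding(f)}
    → {clear(d), clear(g), holding(f), on(d,e)}
  through step 1 (unstack(f,c)): drop {holding(f)}, keep {clear(d), clear(g), on(d,e)}, require {clear(f), handempty, on(f,c)}
    → {clear(d), clear(f), clear(g), handempty, on(d,e), on(f,c)}

== RESULT ==
["clear(d)", "clear(f)", "clear(g)", "handempty", "on(d,e)", "on(f,c)"]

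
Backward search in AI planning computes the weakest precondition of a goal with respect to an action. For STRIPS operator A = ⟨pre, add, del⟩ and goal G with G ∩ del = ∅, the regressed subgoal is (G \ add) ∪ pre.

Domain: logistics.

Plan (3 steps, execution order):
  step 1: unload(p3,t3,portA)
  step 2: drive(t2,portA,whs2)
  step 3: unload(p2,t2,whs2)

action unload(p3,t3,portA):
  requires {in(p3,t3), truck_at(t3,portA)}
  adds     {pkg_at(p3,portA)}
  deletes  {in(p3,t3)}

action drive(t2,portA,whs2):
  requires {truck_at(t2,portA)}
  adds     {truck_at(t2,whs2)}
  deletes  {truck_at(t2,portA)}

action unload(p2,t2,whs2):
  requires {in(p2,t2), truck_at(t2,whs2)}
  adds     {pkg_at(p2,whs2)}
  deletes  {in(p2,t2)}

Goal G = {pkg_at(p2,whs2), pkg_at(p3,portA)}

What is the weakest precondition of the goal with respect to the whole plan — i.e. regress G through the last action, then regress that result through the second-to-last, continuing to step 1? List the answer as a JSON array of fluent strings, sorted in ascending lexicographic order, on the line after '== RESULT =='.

Work backward from the goal:
  through step 3 (unload(p2,t2,whs2)): drop {pkg_at(p2,whs2)}, keep {pkg_at(p3,portA)}, require {in(p2,t2), truck_at(t2,whs2)}
    → {in(p2,t2), pkg_at(p3,portA), truck_at(t2,whs2)}
  through step 2 (drive(t2,portA,whs2)): drop {truck_at(t2,whs2)}, keep {in(p2,t2), pkg_at(p3,portA)}, require {truck_at(t2,portA)}
    → {in(p2,t2), pkg_at(p3,portA), truck_at(t2,portA)}
  through step 1 (unload(p3,t3,portA)): drop {pkg_at(p3,portA)}, keep {in(p2,t2), truck_at(t2,portA)}, require {in(p3,t3), truck_at(t3,portA)}
    → {in(p2,t2), in(p3,t3), truck_at(t2,portA), truck_at(t3,portA)}

== RESULT ==
["in(p2,t2)", "in(p3,t3)", "truck_at(t2,portA)", "truck_at(t3,portA)"]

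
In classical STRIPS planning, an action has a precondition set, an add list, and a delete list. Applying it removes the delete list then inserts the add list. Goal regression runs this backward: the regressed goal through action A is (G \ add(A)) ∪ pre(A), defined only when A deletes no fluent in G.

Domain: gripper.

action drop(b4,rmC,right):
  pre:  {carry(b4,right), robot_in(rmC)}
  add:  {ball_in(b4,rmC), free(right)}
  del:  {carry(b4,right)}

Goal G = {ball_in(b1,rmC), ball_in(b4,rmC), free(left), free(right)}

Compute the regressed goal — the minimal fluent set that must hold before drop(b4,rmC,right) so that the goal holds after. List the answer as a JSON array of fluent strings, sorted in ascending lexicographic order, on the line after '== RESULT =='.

Regress:
  G ∩ del = {}  (empty — regression defined)
  G \ add = {ball_in(b1,rmC), ball_in(b4,rmC), free(left), free(right)} \ {ball_in(b4,rmC), free(right)} = {ball_in(b1,rmC), free(left)}
  ∪ pre   = {ball_in(b1,rmC), free(left)} ∪ {carry(b4,right), robot_in(rmC)}
          = {ball_in(b1,rmC), carry(b4,right), free(left), robot_in(rmC)}

== RESULT ==
["ball_in(b1,rmC)", "carry(b4,right)", "free(left)", "robot_in(rmC)"]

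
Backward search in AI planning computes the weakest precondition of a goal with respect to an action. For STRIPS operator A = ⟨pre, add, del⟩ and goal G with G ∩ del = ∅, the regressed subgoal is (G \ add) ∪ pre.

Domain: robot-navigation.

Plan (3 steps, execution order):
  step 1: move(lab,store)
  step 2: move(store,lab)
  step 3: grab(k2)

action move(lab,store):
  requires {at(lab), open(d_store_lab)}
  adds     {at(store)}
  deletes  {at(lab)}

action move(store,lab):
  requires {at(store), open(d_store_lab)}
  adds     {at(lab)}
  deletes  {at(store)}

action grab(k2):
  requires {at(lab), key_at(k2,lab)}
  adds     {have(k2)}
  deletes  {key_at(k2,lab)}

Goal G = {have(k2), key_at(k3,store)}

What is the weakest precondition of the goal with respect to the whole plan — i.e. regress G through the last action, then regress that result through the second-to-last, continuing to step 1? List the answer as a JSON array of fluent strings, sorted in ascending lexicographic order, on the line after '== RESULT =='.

Regress step by step:
  through step 3 (grab(k2)): drop {have(k2)}, keep {key_at(k3,store)}, require {at(lab), key_at(k2,lab)}
    → {at(lab), key_at(k2,lab), key_at(k3,store)}
  through step 2 (move(store,lab)): drop {at(lab)}, keep {key_at(k2,lab), key_at(k3,store)}, require {at(store), open(d_store_lab)}
    → {at(store), key_at(k2,lab), key_at(k3,store), open(d_store_lab)}
  through step 1 (move(lab,store)): drop {at(store)}, keep {key_at(k2,lab), key_at(k3,store), open(d_store_lab)}, require {at(lab), open(d_store_lab)}
    → {at(lab), key_at(k2,lab), key_at(k3,store), open(d_store_lab)}

== RESULT ==
["at(lab)", "key_at(k2,lab)", "key_at(k3,store)", "open(d_store_lab)"]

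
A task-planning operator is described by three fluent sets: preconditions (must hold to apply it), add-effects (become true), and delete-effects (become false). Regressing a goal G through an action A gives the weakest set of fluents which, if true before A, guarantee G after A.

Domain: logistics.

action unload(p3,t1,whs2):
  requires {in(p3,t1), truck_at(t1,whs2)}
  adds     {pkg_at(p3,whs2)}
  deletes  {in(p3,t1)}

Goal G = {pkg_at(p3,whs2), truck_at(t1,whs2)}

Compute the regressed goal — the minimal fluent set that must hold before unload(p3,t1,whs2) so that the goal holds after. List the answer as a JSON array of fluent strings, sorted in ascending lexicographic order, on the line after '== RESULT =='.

Compute (G \ add) ∪ pre:
  G ∩ del = {}  (empty — regression defined)
  G \ add = {pkg_at(p3,whs2), truck_at(t1,whs2)} \ {pkg_at(p3,whs2)} = {truck_at(t1,whs2)}
  ∪ pre   = {truck_at(t1,whs2)} ∪ {in(p3,t1), truck_at(t1,whs2)}
          = {in(p3,t1), truck_at(t1,whs2)}

== RESULT ==
["in(p3,t1)", "truck_at(t1,whs2)"]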